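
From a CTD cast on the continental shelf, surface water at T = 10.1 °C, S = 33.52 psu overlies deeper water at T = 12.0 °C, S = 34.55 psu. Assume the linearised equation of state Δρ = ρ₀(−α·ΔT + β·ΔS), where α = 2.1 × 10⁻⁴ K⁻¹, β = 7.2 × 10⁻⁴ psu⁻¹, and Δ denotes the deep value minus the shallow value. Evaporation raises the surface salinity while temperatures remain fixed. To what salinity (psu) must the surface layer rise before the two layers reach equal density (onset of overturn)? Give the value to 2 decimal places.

Neutral buoyancy requires −α(T_deep − T_surf) + β(S_deep − S_surf′) = 0.
S_surf′ = S_deep − (α/β)·ΔT = 34.55 − (2.1 × 10⁻⁴/7.2 × 10⁻⁴)·(+1.9) = 33.9958 psu.
Increase required: 33.9958 − 33.52 = 0.4758 psu.

34.00 psu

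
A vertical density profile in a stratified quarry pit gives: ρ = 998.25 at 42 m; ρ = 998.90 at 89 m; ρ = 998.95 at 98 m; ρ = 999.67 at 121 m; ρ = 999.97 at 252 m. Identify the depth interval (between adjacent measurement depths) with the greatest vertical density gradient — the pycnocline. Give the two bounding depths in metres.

98–121 m

Compute the density gradient over each adjacent pair:
  42–89 m: Δρ/Δz = 0.65/47 = 0.014 kg m⁻⁴
  89–98 m: Δρ/Δz = 0.05/9 = 5.6 × 10⁻³ kg m⁻⁴
  98–121 m: Δρ/Δz = 0.72/23 = 0.031 kg m⁻⁴
  121–252 m: Δρ/Δz = 0.30/131 = 2.3 × 10⁻³ kg m⁻⁴
The largest gradient is in the 98–121 m interval — the pycnocline.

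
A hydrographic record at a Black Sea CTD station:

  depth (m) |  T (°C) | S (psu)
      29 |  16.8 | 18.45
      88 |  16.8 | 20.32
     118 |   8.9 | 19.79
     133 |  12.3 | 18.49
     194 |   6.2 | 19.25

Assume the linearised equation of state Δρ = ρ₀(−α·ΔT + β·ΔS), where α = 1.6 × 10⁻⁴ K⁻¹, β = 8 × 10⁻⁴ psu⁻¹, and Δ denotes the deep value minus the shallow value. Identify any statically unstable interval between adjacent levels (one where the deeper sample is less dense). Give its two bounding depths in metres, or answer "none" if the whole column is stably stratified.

Evaluate Δρ/ρ₀ = −αΔT + βΔS across each adjacent pair:
  29–88 m: −αΔT+βΔS = −(1.6 × 10⁻⁴)(+0.0)+(8 × 10⁻⁴)(+1.87) = 1.5 × 10⁻³ → stable
  88–118 m: −αΔT+βΔS = −(1.6 × 10⁻⁴)(-7.9)+(8 × 10⁻⁴)(-0.53) = 8.4 × 10⁻⁴ → stable
  118–133 m: −αΔT+βΔS = −(1.6 × 10⁻⁴)(+3.4)+(8 × 10⁻⁴)(-1.30) = -1.6 × 10⁻³ → UNSTABLE
  133–194 m: −αΔT+βΔS = −(1.6 × 10⁻⁴)(-6.1)+(8 × 10⁻⁴)(+0.76) = 1.6 × 10⁻³ → stable
The 118–133 m interval has Δρ < 0: lighter water underlies denser water.

118–133 m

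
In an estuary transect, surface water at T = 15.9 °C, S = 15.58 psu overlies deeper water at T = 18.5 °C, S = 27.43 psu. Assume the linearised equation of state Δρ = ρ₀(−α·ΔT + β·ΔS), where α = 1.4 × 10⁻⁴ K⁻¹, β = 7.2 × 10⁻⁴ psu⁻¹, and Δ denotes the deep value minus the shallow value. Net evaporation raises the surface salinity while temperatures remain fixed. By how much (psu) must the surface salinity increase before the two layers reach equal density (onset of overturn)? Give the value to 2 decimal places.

11.34 psu

Neutral buoyancy requires −α(T_deep − T_surf) + β(S_deep − S_surf′) = 0.
S_surf′ = S_deep − (α/β)·ΔT = 27.43 − (1.4 × 10⁻⁴/7.2 × 10⁻⁴)·(+2.6) = 26.9244 psu.
Increase required: 26.9244 − 15.58 = 11.3444 psu.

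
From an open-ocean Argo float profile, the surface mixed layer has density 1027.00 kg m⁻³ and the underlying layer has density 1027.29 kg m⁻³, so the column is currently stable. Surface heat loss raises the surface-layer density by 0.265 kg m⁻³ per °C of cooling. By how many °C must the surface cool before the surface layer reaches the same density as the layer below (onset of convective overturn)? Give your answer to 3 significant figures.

1.09 °C

Density deficit of the surface layer: 1027.29 − 1027.00 = 0.29 kg m⁻³.
Required change = 0.29 / 0.265 = 1.09 °C.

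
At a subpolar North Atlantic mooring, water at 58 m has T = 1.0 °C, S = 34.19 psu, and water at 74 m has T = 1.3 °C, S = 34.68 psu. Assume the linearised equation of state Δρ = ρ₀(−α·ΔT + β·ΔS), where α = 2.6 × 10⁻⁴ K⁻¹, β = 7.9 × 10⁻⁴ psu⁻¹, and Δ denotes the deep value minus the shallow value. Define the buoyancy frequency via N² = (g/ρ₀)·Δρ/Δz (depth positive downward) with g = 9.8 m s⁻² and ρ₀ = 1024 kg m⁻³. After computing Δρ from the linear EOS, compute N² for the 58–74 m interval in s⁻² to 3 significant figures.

ΔT = +0.3 K, ΔS = +0.49 psu (deep − shallow).
Δρ/ρ₀ = −αΔT + βΔS = -7.80 × 10⁻⁵ + 3.871 × 10⁻⁴ = 3.091 × 10⁻⁴, so Δρ ≈ 0.3165 kg m⁻³.
N² = (g/ρ₀)·Δρ/Δz = g·(Δρ/ρ₀)/Δz = 9.8 × 3.091 × 10⁻⁴ / 16 = 1.8932 × 10⁻⁴ s⁻² ≈ 1.89 × 10⁻⁴ s⁻².

1.89 × 10⁻⁴ s⁻²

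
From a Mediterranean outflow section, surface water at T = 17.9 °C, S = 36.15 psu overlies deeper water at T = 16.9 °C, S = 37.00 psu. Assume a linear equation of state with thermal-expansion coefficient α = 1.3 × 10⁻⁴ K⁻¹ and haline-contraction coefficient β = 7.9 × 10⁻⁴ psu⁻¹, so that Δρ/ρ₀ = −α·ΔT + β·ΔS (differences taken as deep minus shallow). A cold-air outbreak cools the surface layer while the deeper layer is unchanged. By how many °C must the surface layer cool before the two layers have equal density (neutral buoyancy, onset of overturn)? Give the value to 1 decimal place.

6.2 °C

Neutral buoyancy requires Δρ = 0, i.e. −α(T_deep − T_surf′) + β(S_deep − S_surf) = 0.
T_surf′ = T_deep − (β/α)·ΔS = 16.9 − (7.9 × 10⁻⁴/1.3 × 10⁻⁴)·(+0.85) = 11.735 °C.
Cooling required: 17.9 − (11.735) = 6.165 °C.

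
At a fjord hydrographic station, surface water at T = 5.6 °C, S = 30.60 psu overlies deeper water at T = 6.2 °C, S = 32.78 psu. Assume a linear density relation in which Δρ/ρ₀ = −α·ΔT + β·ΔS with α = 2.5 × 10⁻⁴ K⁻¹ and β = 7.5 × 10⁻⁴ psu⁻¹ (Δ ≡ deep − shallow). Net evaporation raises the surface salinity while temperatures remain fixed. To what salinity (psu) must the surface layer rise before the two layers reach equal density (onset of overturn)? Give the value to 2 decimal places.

32.58 psu

Neutral buoyancy requires −α(T_deep − T_surf) + β(S_deep − S_surf′) = 0.
S_surf′ = S_deep − (α/β)·ΔT = 32.78 − (2.5 × 10⁻⁴/7.5 × 10⁻⁴)·(+0.6) = 32.5800 psu.
Increase required: 32.5800 − 30.60 = 1.9800 psu.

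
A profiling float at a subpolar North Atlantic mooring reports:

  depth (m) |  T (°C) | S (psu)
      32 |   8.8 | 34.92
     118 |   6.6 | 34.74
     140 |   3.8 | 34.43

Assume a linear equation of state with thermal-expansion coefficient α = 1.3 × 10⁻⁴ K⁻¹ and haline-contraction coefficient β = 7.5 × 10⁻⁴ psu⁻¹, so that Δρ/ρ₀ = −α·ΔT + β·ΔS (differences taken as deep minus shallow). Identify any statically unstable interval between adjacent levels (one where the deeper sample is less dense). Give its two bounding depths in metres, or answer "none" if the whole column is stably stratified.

Evaluate Δρ/ρ₀ = −αΔT + βΔS across each adjacent pair:
  32–118 m: −αΔT+βΔS = −(1.3 × 10⁻⁴)(-2.2)+(7.5 × 10⁻⁴)(-0.18) = 1.5 × 10⁻⁴ → stable
  118–140 m: −αΔT+βΔS = −(1.3 × 10⁻⁴)(-2.8)+(7.5 × 10⁻⁴)(-0.31) = 1.3 × 10⁻⁴ → stable
Every interval has Δρ > 0: the column is stably stratified throughout.

none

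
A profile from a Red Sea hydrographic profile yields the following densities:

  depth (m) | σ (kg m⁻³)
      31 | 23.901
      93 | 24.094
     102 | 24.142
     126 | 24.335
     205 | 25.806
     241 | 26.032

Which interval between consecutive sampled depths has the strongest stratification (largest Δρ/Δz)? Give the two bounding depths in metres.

Compute the density gradient over each adjacent pair:
  31–93 m: Δρ/Δz = 0.193/62 = 3.1 × 10⁻³ kg m⁻⁴
  93–102 m: Δρ/Δz = 0.048/9 = 5.3 × 10⁻³ kg m⁻⁴
  102–126 m: Δρ/Δz = 0.193/24 = 8.0 × 10⁻³ kg m⁻⁴
  126–205 m: Δρ/Δz = 1.471/79 = 0.019 kg m⁻⁴
  205–241 m: Δρ/Δz = 0.226/36 = 6.3 × 10⁻³ kg m⁻⁴
The largest gradient is in the 126–205 m interval — the pycnocline.

126–205 m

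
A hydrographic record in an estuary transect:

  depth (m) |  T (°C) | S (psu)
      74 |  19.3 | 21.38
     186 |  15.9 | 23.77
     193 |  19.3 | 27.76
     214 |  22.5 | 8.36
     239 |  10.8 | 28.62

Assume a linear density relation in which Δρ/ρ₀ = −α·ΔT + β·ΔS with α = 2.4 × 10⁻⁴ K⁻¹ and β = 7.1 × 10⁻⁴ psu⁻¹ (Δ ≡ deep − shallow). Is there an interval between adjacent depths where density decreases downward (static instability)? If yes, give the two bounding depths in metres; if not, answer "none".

Evaluate Δρ/ρ₀ = −αΔT + βΔS across each adjacent pair:
  74–186 m: −αΔT+βΔS = −(2.4 × 10⁻⁴)(-3.4)+(7.1 × 10⁻⁴)(+2.39) = 2.5 × 10⁻³ → stable
  186–193 m: −αΔT+βΔS = −(2.4 × 10⁻⁴)(+3.4)+(7.1 × 10⁻⁴)(+3.99) = 2.0 × 10⁻³ → stable
  193–214 m: −αΔT+βΔS = −(2.4 × 10⁻⁴)(+3.2)+(7.1 × 10⁻⁴)(-19.40) = -0.015 → UNSTABLE
  214–239 m: −αΔT+βΔS = −(2.4 × 10⁻⁴)(-11.7)+(7.1 × 10⁻⁴)(+20.26) = 0.017 → stable
The 193–214 m interval has Δρ < 0: lighter water underlies denser water.

193–214 m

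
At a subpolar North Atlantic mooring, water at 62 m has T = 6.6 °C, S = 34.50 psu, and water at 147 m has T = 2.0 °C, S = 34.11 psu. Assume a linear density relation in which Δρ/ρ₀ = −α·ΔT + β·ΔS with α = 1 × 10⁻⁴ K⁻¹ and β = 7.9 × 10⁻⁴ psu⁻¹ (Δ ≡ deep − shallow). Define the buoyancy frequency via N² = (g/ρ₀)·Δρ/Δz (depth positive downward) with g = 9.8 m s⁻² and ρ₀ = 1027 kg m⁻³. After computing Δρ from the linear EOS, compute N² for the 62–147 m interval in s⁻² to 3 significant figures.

ΔT = -4.6 K, ΔS = -0.39 psu (deep − shallow).
Δρ/ρ₀ = −αΔT + βΔS = 4.60 × 10⁻⁴ − 3.081 × 10⁻⁴ = 1.519 × 10⁻⁴, so Δρ ≈ 0.1560 kg m⁻³.
N² = (g/ρ₀)·Δρ/Δz = g·(Δρ/ρ₀)/Δz = 9.8 × 1.519 × 10⁻⁴ / 85 = 1.7513 × 10⁻⁵ s⁻² ≈ 1.75 × 10⁻⁵ s⁻².

1.75 × 10⁻⁵ s⁻²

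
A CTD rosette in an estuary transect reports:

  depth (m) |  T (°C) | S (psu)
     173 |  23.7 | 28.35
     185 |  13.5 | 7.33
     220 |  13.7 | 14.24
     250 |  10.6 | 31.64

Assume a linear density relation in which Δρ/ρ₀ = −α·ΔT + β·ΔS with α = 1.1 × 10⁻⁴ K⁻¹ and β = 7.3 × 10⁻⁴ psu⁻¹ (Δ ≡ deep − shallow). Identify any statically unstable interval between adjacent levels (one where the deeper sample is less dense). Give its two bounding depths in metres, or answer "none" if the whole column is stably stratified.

173–185 m

Evaluate Δρ/ρ₀ = −αΔT + βΔS across each adjacent pair:
  173–185 m: −αΔT+βΔS = −(1.1 × 10⁻⁴)(-10.2)+(7.3 × 10⁻⁴)(-21.02) = -0.014 → UNSTABLE
  185–220 m: −αΔT+βΔS = −(1.1 × 10⁻⁴)(+0.2)+(7.3 × 10⁻⁴)(+6.91) = 5.0 × 10⁻³ → stable
  220–250 m: −αΔT+βΔS = −(1.1 × 10⁻⁴)(-3.1)+(7.3 × 10⁻⁴)(+17.40) = 0.013 → stable
The 173–185 m interval has Δρ < 0: lighter water underlies denser water.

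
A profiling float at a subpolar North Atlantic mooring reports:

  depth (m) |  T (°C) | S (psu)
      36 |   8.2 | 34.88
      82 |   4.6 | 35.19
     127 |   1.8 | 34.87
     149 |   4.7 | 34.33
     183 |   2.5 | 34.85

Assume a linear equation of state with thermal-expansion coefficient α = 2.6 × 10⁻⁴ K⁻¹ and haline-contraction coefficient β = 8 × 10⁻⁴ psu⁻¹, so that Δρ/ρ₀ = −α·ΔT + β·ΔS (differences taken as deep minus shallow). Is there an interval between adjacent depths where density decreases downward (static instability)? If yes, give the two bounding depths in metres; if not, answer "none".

Evaluate Δρ/ρ₀ = −αΔT + βΔS across each adjacent pair:
  36–82 m: −αΔT+βΔS = −(2.6 × 10⁻⁴)(-3.6)+(8 × 10⁻⁴)(+0.31) = 1.2 × 10⁻³ → stable
  82–127 m: −αΔT+βΔS = −(2.6 × 10⁻⁴)(-2.8)+(8 × 10⁻⁴)(-0.32) = 4.7 × 10⁻⁴ → stable
  127–149 m: −αΔT+βΔS = −(2.6 × 10⁻⁴)(+2.9)+(8 × 10⁻⁴)(-0.54) = -1.2 × 10⁻³ → UNSTABLE
  149–183 m: −αΔT+βΔS = −(2.6 × 10⁻⁴)(-2.2)+(8 × 10⁻⁴)(+0.52) = 9.9 × 10⁻⁴ → stable
The 127–149 m interval has Δρ < 0: lighter water underlies denser water.

127–149 m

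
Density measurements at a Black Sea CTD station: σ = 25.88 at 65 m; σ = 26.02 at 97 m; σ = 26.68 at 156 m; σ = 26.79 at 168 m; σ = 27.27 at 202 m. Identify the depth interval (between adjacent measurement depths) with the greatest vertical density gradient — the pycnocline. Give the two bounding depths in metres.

168–202 m

Compute the density gradient over each adjacent pair:
  65–97 m: Δρ/Δz = 0.14/32 = 4.4 × 10⁻³ kg m⁻⁴
  97–156 m: Δρ/Δz = 0.66/59 = 0.011 kg m⁻⁴
  156–168 m: Δρ/Δz = 0.11/12 = 9.2 × 10⁻³ kg m⁻⁴
  168–202 m: Δρ/Δz = 0.48/34 = 0.014 kg m⁻⁴
The largest gradient is in the 168–202 m interval — the pycnocline.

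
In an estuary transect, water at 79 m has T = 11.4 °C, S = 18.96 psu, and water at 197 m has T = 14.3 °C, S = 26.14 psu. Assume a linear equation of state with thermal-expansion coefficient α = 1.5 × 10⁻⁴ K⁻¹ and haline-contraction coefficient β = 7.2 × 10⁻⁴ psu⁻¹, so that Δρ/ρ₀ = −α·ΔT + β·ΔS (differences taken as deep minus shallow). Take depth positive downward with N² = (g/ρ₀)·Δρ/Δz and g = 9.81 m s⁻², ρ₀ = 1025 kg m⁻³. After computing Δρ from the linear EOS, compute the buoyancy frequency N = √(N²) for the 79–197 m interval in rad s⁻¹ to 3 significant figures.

ΔT = +2.9 K, ΔS = +7.18 psu (deep − shallow).
Δρ/ρ₀ = −αΔT + βΔS = -4.35 × 10⁻⁴ + 5.1696 × 10⁻³ = 4.7346 × 10⁻³, so Δρ ≈ 4.853 kg m⁻³.
N² = (g/ρ₀)·Δρ/Δz = g·(Δρ/ρ₀)/Δz = 9.81 × 4.7346 × 10⁻³ / 118 = 3.9361 × 10⁻⁴ s⁻².
N = √(3.9361 × 10⁻⁴) = 0.019840 rad s⁻¹ ≈ 0.0198 rad s⁻¹.

0.0198 rad s⁻¹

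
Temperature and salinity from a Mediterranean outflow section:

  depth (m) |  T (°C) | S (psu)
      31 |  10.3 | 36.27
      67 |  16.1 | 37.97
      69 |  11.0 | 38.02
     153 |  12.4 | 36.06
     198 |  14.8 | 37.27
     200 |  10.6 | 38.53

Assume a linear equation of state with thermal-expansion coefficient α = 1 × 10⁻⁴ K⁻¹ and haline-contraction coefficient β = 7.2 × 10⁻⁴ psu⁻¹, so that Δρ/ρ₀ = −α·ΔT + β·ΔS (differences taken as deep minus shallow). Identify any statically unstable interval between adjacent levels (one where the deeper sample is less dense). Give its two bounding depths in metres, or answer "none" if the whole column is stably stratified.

69–153 m

Evaluate Δρ/ρ₀ = −αΔT + βΔS across each adjacent pair:
  31–67 m: −αΔT+βΔS = −(1 × 10⁻⁴)(+5.8)+(7.2 × 10⁻⁴)(+1.70) = 6.4 × 10⁻⁴ → stable
  67–69 m: −αΔT+βΔS = −(1 × 10⁻⁴)(-5.1)+(7.2 × 10⁻⁴)(+0.05) = 5.5 × 10⁻⁴ → stable
  69–153 m: −αΔT+βΔS = −(1 × 10⁻⁴)(+1.4)+(7.2 × 10⁻⁴)(-1.96) = -1.6 × 10⁻³ → UNSTABLE
  153–198 m: −αΔT+βΔS = −(1 × 10⁻⁴)(+2.4)+(7.2 × 10⁻⁴)(+1.21) = 6.3 × 10⁻⁴ → stable
  198–200 m: −αΔT+βΔS = −(1 × 10⁻⁴)(-4.2)+(7.2 × 10⁻⁴)(+1.26) = 1.3 × 10⁻³ → stable
The 69–153 m interval has Δρ < 0: lighter water underlies denser water.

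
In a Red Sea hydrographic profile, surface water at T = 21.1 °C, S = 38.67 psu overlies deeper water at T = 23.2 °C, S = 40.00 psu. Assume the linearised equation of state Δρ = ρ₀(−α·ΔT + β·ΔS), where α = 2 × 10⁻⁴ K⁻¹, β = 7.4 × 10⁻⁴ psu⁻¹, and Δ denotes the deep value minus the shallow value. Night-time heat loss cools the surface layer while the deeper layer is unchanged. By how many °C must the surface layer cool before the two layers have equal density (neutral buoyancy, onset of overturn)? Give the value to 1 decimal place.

2.8 °C

Neutral buoyancy requires Δρ = 0, i.e. −α(T_deep − T_surf′) + β(S_deep − S_surf) = 0.
T_surf′ = T_deep − (β/α)·ΔS = 23.2 − (7.4 × 10⁻⁴/2 × 10⁻⁴)·(+1.33) = 18.279 °C.
Cooling required: 21.1 − (18.279) = 2.821 °C.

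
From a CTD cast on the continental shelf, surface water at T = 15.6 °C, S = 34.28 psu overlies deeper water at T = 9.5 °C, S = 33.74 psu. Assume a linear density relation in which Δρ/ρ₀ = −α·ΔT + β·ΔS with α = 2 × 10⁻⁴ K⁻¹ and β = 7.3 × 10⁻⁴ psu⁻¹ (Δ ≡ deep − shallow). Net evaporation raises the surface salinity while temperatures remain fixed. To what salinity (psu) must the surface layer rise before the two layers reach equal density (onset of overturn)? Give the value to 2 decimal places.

Neutral buoyancy requires −α(T_deep − T_surf) + β(S_deep − S_surf′) = 0.
S_surf′ = S_deep − (α/β)·ΔT = 33.74 − (2 × 10⁻⁴/7.3 × 10⁻⁴)·(-6.1) = 35.4112 psu.
Increase required: 35.4112 − 34.28 = 1.1312 psu.

35.41 psu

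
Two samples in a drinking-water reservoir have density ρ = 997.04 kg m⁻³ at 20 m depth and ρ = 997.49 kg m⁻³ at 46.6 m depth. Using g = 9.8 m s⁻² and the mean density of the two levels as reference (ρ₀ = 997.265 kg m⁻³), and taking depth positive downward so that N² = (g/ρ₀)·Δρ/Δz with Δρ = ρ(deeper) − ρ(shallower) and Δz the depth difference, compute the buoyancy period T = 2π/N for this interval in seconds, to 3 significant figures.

487 s

Δρ = 997.49 − 997.04 = 0.45 kg m⁻³ over Δz = 46.6 − 20 = 26.6 m.
N² = (9.8/997.265) × (0.45/26.6) = 1.6624 × 10⁻⁴ s⁻².
N = √(1.6624 × 10⁻⁴) = 0.012893 rad s⁻¹, so T = 2π/N = 487.33 s ≈ 487 s.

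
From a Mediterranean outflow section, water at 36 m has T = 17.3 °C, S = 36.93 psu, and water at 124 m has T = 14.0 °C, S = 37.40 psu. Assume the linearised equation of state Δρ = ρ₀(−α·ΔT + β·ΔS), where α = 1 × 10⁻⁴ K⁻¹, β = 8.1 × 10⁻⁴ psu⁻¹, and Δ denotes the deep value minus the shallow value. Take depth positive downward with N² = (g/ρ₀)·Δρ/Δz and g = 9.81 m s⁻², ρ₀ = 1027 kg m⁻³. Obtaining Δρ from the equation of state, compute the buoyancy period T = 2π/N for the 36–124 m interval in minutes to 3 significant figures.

ΔT = -3.3 K, ΔS = +0.47 psu (deep − shallow).
Δρ/ρ₀ = −αΔT + βΔS = 3.30 × 10⁻⁴ + 3.807 × 10⁻⁴ = 7.107 × 10⁻⁴, so Δρ ≈ 0.7299 kg m⁻³.
N² = (g/ρ₀)·Δρ/Δz = g·(Δρ/ρ₀)/Δz = 9.81 × 7.107 × 10⁻⁴ / 88 = 7.9227 × 10⁻⁵ s⁻².
N = √(7.9227 × 10⁻⁵) = 8.9010 × 10⁻³ rad s⁻¹ → T = 2π/N = 705.90 s = 11.765 min ≈ 11.8 min.

11.8 min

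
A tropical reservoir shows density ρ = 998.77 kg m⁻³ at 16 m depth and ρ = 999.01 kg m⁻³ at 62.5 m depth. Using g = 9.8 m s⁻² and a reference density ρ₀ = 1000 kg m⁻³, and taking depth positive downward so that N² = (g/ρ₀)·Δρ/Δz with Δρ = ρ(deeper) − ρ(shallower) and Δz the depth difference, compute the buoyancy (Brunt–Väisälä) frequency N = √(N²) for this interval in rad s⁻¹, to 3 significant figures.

7.11 × 10⁻³ rad s⁻¹

Δρ = 999.01 − 998.77 = 0.24 kg m⁻³ over Δz = 62.5 − 16 = 46.5 m.
N² = (9.8/1000) × (0.24/46.5) = 5.0581 × 10⁻⁵ s⁻².
N = √(5.0581 × 10⁻⁵) = 7.1120 × 10⁻³ rad s⁻¹ ≈ 7.11 × 10⁻³ rad s⁻¹.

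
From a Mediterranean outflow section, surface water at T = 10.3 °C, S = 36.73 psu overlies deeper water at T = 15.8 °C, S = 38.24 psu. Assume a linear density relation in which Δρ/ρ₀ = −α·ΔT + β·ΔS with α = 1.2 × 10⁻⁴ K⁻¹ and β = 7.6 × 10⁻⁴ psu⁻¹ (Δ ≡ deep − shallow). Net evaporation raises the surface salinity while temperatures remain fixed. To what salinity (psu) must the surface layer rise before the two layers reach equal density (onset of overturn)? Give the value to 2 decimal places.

Neutral buoyancy requires −α(T_deep − T_surf) + β(S_deep − S_surf′) = 0.
S_surf′ = S_deep − (α/β)·ΔT = 38.24 − (1.2 × 10⁻⁴/7.6 × 10⁻⁴)·(+5.5) = 37.3716 psu.
Increase required: 37.3716 − 36.73 = 0.6416 psu.

37.37 psu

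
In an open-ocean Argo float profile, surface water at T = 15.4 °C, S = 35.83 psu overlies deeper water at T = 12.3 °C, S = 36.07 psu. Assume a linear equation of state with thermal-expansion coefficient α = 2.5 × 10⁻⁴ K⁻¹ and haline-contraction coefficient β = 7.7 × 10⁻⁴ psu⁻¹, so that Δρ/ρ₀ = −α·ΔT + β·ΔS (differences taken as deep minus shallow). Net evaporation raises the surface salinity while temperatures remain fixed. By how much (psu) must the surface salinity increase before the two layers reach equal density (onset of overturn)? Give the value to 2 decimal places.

1.25 psu

Neutral buoyancy requires −α(T_deep − T_surf) + β(S_deep − S_surf′) = 0.
S_surf′ = S_deep − (α/β)·ΔT = 36.07 − (2.5 × 10⁻⁴/7.7 × 10⁻⁴)·(-3.1) = 37.0765 psu.
Increase required: 37.0765 − 35.83 = 1.2465 psu.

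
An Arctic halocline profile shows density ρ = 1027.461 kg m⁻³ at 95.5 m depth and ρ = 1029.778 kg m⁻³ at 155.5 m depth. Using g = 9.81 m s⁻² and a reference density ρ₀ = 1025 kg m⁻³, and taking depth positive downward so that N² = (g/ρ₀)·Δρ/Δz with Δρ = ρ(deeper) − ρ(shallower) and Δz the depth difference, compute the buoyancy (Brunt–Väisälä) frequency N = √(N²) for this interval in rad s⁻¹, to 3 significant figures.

Δρ = 1029.778 − 1027.461 = 2.317 kg m⁻³ over Δz = 155.5 − 95.5 = 60 m.
N² = (9.81/1025) × (2.317/60) = 3.6959 × 10⁻⁴ s⁻².
N = √(3.6959 × 10⁻⁴) = 0.019225 rad s⁻¹ ≈ 0.0192 rad s⁻¹.
Since Δρ > 0 the layer is stably stratified.

0.0192 rad s⁻¹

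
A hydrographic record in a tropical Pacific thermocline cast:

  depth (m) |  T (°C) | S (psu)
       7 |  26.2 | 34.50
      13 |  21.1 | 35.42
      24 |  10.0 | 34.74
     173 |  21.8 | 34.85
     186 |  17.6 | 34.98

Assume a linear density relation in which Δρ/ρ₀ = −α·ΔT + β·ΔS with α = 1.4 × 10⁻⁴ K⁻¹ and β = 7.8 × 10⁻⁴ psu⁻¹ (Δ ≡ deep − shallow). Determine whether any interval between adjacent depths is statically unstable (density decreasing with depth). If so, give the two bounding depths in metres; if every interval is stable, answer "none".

24–173 m

Evaluate Δρ/ρ₀ = −αΔT + βΔS across each adjacent pair:
  7–13 m: −αΔT+βΔS = −(1.4 × 10⁻⁴)(-5.1)+(7.8 × 10⁻⁴)(+0.92) = 1.4 × 10⁻³ → stable
  13–24 m: −αΔT+βΔS = −(1.4 × 10⁻⁴)(-11.1)+(7.8 × 10⁻⁴)(-0.68) = 1.0 × 10⁻³ → stable
  24–173 m: −αΔT+βΔS = −(1.4 × 10⁻⁴)(+11.8)+(7.8 × 10⁻⁴)(+0.11) = -1.6 × 10⁻³ → UNSTABLE
  173–186 m: −αΔT+βΔS = −(1.4 × 10⁻⁴)(-4.2)+(7.8 × 10⁻⁴)(+0.13) = 6.9 × 10⁻⁴ → stable
The 24–173 m interval has Δρ < 0: lighter water underlies denser water.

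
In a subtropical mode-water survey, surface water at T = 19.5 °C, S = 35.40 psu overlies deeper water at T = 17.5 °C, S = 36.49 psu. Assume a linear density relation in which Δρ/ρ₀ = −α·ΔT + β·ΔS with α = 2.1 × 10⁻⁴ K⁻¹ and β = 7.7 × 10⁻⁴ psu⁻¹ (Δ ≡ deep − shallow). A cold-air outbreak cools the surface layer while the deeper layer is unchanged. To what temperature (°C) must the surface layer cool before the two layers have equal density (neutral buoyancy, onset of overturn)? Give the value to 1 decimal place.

13.5 °C

Neutral buoyancy requires Δρ = 0, i.e. −α(T_deep − T_surf′) + β(S_deep − S_surf) = 0.
T_surf′ = T_deep − (β/α)·ΔS = 17.5 − (7.7 × 10⁻⁴/2.1 × 10⁻⁴)·(+1.09) = 13.503 °C.
Cooling required: 19.5 − (13.503) = 5.997 °C.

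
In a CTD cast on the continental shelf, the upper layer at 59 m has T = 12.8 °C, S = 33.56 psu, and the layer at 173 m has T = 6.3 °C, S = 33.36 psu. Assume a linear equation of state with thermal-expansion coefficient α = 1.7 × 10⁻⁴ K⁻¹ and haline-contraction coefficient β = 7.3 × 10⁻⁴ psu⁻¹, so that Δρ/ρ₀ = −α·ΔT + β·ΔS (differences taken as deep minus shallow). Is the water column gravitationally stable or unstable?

ΔT = 6.3 − 12.8 = -6.5 K and ΔS = 33.36 − 33.56 = -0.20 psu (deep − shallow).
−αΔT = 1.105 × 10⁻³; βΔS = -1.46 × 10⁻⁴; sum Δρ/ρ₀ = 9.59 × 10⁻⁴.
Δρ/ρ₀ > 0, so Δρ > 0: deeper water is denser → statically stable.

stable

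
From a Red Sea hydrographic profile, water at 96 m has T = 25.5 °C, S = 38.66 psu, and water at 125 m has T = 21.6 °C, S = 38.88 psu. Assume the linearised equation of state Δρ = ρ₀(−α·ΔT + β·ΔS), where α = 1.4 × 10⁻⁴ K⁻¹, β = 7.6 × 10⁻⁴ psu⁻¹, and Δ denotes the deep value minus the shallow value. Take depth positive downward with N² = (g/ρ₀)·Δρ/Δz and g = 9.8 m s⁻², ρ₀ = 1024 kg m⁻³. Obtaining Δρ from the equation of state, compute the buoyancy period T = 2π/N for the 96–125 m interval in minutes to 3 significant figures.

6.75 min

ΔT = -3.9 K, ΔS = +0.22 psu (deep − shallow).
Δρ/ρ₀ = −αΔT + βΔS = 5.46 × 10⁻⁴ + 1.672 × 10⁻⁴ = 7.132 × 10⁻⁴, so Δρ ≈ 0.7303 kg m⁻³.
N² = (g/ρ₀)·Δρ/Δz = g·(Δρ/ρ₀)/Δz = 9.8 × 7.132 × 10⁻⁴ / 29 = 2.4101 × 10⁻⁴ s⁻².
N = √(2.4101 × 10⁻⁴) = 0.015524 rad s⁻¹ → T = 2π/N = 404.74 s = 6.7457 min ≈ 6.75 min.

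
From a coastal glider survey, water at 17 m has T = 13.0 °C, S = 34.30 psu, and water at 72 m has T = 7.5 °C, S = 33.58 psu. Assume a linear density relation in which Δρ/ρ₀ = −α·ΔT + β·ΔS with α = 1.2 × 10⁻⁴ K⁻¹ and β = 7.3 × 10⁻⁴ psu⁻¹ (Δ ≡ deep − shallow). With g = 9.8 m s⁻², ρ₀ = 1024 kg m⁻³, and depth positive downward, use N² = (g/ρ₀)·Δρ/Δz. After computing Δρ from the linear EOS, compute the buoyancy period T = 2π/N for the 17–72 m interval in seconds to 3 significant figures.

ΔT = -5.5 K, ΔS = -0.72 psu (deep − shallow).
Δρ/ρ₀ = −αΔT + βΔS = 6.60 × 10⁻⁴ − 5.256 × 10⁻⁴ = 1.344 × 10⁻⁴, so Δρ ≈ 0.1376 kg m⁻³.
N² = (g/ρ₀)·Δρ/Δz = g·(Δρ/ρ₀)/Δz = 9.8 × 1.344 × 10⁻⁴ / 55 = 2.3948 × 10⁻⁵ s⁻².
N = √(2.3948 × 10⁻⁵) = 4.8937 × 10⁻³ rad s⁻¹ → T = 2π/N = 1.2839 × 10³ s ≈ 1.28 × 10³ s.

1.28 × 10³ s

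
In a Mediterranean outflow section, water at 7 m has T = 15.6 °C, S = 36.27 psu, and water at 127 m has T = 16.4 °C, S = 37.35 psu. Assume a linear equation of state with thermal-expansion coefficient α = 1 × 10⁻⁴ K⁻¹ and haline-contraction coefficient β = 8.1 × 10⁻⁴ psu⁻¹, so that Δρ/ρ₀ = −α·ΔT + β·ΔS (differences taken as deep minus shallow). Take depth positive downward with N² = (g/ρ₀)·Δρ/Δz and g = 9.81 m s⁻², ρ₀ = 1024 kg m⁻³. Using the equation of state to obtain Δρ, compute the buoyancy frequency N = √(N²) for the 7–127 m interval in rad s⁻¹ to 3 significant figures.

8.06 × 10⁻³ rad s⁻¹

ΔT = +0.8 K, ΔS = +1.08 psu (deep − shallow).
Δρ/ρ₀ = −αΔT + βΔS = -8.00 × 10⁻⁵ + 8.748 × 10⁻⁴ = 7.948 × 10⁻⁴, so Δρ ≈ 0.8139 kg m⁻³.
N² = (g/ρ₀)·Δρ/Δz = g·(Δρ/ρ₀)/Δz = 9.81 × 7.948 × 10⁻⁴ / 120 = 6.4975 × 10⁻⁵ s⁻².
N = √(6.4975 × 10⁻⁵) = 8.0607 × 10⁻³ rad s⁻¹ ≈ 8.06 × 10⁻³ rad s⁻¹.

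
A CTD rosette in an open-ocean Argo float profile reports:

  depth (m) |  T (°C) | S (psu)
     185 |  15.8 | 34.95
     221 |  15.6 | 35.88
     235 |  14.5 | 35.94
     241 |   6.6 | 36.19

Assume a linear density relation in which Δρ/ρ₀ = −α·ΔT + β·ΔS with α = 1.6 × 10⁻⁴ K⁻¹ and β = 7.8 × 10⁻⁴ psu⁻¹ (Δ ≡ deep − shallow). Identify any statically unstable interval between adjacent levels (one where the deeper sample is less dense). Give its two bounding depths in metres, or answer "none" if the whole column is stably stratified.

Evaluate Δρ/ρ₀ = −αΔT + βΔS across each adjacent pair:
  185–221 m: −αΔT+βΔS = −(1.6 × 10⁻⁴)(-0.2)+(7.8 × 10⁻⁴)(+0.93) = 7.6 × 10⁻⁴ → stable
  221–235 m: −αΔT+βΔS = −(1.6 × 10⁻⁴)(-1.1)+(7.8 × 10⁻⁴)(+0.06) = 2.2 × 10⁻⁴ → stable
  235–241 m: −αΔT+βΔS = −(1.6 × 10⁻⁴)(-7.9)+(7.8 × 10⁻⁴)(+0.25) = 1.5 × 10⁻³ → stable
Every interval has Δρ > 0: the column is stably stratified throughout.

none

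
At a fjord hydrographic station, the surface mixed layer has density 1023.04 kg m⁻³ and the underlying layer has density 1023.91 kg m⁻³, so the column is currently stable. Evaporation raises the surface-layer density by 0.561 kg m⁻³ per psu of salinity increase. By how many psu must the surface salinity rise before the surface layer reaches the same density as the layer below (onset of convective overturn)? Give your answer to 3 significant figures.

1.55 psu

Density deficit of the surface layer: 1023.91 − 1023.04 = 0.87 kg m⁻³.
Required change = 0.87 / 0.561 = 1.55 psu.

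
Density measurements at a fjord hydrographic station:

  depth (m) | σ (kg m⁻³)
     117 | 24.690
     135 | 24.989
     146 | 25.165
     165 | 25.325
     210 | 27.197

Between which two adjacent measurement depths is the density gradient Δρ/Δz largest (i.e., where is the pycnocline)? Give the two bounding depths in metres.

Compute the density gradient over each adjacent pair:
  117–135 m: Δρ/Δz = 0.299/18 = 0.017 kg m⁻⁴
  135–146 m: Δρ/Δz = 0.176/11 = 0.016 kg m⁻⁴
  146–165 m: Δρ/Δz = 0.160/19 = 8.4 × 10⁻³ kg m⁻⁴
  165–210 m: Δρ/Δz = 1.872/45 = 0.042 kg m⁻⁴
The largest gradient is in the 165–210 m interval — the pycnocline.

165–210 m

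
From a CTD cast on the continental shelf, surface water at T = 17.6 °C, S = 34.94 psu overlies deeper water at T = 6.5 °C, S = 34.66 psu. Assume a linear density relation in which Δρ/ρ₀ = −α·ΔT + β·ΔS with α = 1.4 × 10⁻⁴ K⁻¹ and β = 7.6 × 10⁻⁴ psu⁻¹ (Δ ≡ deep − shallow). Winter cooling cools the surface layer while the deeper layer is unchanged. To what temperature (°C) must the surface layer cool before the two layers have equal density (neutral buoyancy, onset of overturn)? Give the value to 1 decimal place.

8.0 °C

Neutral buoyancy requires Δρ = 0, i.e. −α(T_deep − T_surf′) + β(S_deep − S_surf) = 0.
T_surf′ = T_deep − (β/α)·ΔS = 6.5 − (7.6 × 10⁻⁴/1.4 × 10⁻⁴)·(-0.28) = 8.020 °C.
Cooling required: 17.6 − (8.020) = 9.580 °C.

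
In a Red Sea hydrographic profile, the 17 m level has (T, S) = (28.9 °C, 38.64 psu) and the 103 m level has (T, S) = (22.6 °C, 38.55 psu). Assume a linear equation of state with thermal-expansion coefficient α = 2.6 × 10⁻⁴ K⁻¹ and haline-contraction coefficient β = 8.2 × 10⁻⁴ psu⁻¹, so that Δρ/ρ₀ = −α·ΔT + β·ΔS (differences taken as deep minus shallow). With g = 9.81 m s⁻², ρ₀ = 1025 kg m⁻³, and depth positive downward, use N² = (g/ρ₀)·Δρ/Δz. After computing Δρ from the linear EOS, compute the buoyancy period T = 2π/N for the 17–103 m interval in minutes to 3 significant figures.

ΔT = -6.3 K, ΔS = -0.09 psu (deep − shallow).
Δρ/ρ₀ = −αΔT + βΔS = 1.638 × 10⁻³ − 7.38 × 10⁻⁵ = 1.5642 × 10⁻³, so Δρ ≈ 1.603 kg m⁻³.
N² = (g/ρ₀)·Δρ/Δz = g·(Δρ/ρ₀)/Δz = 9.81 × 1.5642 × 10⁻³ / 86 = 1.7843 × 10⁻⁴ s⁻².
N = √(1.7843 × 10⁻⁴) = 0.013358 rad s⁻¹ → T = 2π/N = 470.37 s = 7.8395 min ≈ 7.84 min.

7.84 min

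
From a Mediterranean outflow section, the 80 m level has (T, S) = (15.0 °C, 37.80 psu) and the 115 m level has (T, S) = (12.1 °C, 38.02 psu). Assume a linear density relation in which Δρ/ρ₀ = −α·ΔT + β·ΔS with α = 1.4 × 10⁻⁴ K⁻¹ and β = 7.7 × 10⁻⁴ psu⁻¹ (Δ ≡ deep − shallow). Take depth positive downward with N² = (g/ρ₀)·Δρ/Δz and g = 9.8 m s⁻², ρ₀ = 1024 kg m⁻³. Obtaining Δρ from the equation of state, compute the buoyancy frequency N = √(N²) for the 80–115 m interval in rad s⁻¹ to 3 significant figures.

ΔT = -2.9 K, ΔS = +0.22 psu (deep − shallow).
Δρ/ρ₀ = −αΔT + βΔS = 4.06 × 10⁻⁴ + 1.694 × 10⁻⁴ = 5.754 × 10⁻⁴, so Δρ ≈ 0.5892 kg m⁻³.
N² = (g/ρ₀)·Δρ/Δz = g·(Δρ/ρ₀)/Δz = 9.8 × 5.754 × 10⁻⁴ / 35 = 1.6111 × 10⁻⁴ s⁻².
N = √(1.6111 × 10⁻⁴) = 0.012693 rad s⁻¹ ≈ 0.0127 rad s⁻¹.

0.0127 rad s⁻¹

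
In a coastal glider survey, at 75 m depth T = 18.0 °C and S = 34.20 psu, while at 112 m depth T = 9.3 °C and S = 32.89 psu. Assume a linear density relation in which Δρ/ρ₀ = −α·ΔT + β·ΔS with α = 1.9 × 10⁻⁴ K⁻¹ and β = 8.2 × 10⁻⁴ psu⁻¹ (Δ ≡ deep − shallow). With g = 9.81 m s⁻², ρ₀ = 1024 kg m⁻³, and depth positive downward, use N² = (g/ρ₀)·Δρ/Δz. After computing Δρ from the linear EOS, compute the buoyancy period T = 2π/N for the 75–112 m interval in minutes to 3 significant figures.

ΔT = -8.7 K, ΔS = -1.31 psu (deep − shallow).
Δρ/ρ₀ = −αΔT + βΔS = 1.653 × 10⁻³ − 1.0742 × 10⁻³ = 5.788 × 10⁻⁴, so Δρ ≈ 0.5927 kg m⁻³.
N² = (g/ρ₀)·Δρ/Δz = g·(Δρ/ρ₀)/Δz = 9.81 × 5.788 × 10⁻⁴ / 37 = 1.5346 × 10⁻⁴ s⁻².
N = √(1.5346 × 10⁻⁴) = 0.012388 rad s⁻¹ → T = 2π/N = 507.20 s = 8.4533 min ≈ 8.45 min.

8.45 min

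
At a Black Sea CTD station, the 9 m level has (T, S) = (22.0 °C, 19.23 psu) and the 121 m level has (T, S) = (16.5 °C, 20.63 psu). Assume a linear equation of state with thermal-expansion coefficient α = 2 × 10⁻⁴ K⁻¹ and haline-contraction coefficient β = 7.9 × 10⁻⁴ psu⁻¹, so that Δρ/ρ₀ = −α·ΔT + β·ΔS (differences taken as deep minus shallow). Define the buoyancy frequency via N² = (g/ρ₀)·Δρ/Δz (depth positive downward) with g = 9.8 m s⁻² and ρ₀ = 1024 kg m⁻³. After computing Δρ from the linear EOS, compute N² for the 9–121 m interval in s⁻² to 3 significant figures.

ΔT = -5.5 K, ΔS = +1.40 psu (deep − shallow).
Δρ/ρ₀ = −αΔT + βΔS = 1.10 × 10⁻³ + 1.106 × 10⁻³ = 2.206 × 10⁻³, so Δρ ≈ 2.259 kg m⁻³.
N² = (g/ρ₀)·Δρ/Δz = g·(Δρ/ρ₀)/Δz = 9.8 × 2.206 × 10⁻³ / 112 = 1.9303 × 10⁻⁴ s⁻² ≈ 1.93 × 10⁻⁴ s⁻².

1.93 × 10⁻⁴ s⁻²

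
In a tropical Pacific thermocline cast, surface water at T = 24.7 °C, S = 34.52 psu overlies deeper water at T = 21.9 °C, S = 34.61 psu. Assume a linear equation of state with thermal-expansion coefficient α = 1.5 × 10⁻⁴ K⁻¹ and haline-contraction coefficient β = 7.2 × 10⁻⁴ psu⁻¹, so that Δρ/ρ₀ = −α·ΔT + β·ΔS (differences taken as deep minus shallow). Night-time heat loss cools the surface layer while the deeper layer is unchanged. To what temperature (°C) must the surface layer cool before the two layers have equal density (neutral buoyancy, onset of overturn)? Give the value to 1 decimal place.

21.5 °C

Neutral buoyancy requires Δρ = 0, i.e. −α(T_deep − T_surf′) + β(S_deep − S_surf) = 0.
T_surf′ = T_deep − (β/α)·ΔS = 21.9 − (7.2 × 10⁻⁴/1.5 × 10⁻⁴)·(+0.09) = 21.468 °C.
Cooling required: 24.7 − (21.468) = 3.232 °C.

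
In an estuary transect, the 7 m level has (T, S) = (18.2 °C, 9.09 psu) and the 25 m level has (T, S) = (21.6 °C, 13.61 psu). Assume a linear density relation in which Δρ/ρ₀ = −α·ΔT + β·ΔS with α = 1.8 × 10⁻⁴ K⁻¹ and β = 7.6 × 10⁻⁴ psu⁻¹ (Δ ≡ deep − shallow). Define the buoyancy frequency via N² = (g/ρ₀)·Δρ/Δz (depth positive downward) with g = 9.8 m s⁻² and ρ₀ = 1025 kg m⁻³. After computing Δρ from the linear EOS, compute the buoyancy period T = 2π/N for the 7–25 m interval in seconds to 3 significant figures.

ΔT = +3.4 K, ΔS = +4.52 psu (deep − shallow).
Δρ/ρ₀ = −αΔT + βΔS = -6.12 × 10⁻⁴ + 3.4352 × 10⁻³ = 2.8232 × 10⁻³, so Δρ ≈ 2.894 kg m⁻³.
N² = (g/ρ₀)·Δρ/Δz = g·(Δρ/ρ₀)/Δz = 9.8 × 2.8232 × 10⁻³ / 18 = 1.5371 × 10⁻³ s⁻².
N = √(1.5371 × 10⁻³) = 0.039206 rad s⁻¹ → T = 2π/N = 160.26 s ≈ 160 s.

160 s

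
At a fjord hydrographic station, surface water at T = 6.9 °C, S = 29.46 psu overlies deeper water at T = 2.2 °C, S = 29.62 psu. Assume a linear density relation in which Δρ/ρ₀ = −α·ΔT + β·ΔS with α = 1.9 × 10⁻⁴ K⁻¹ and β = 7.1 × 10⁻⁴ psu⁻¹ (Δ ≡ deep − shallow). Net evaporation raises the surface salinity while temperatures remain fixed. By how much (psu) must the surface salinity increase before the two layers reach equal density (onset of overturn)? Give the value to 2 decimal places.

1.42 psu

Neutral buoyancy requires −α(T_deep − T_surf) + β(S_deep − S_surf′) = 0.
S_surf′ = S_deep − (α/β)·ΔT = 29.62 − (1.9 × 10⁻⁴/7.1 × 10⁻⁴)·(-4.7) = 30.8777 psu.
Increase required: 30.8777 − 29.46 = 1.4177 psu.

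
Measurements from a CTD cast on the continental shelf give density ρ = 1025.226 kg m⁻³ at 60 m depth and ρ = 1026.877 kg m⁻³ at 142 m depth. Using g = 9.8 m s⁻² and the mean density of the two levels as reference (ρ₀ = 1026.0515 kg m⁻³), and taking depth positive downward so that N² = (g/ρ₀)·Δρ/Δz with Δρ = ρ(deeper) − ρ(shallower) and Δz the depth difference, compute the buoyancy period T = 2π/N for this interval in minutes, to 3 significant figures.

Δρ = 1026.877 − 1025.226 = 1.651 kg m⁻³ over Δz = 142 − 60 = 82 m.
N² = (9.8/1026.0515) × (1.651/82) = 1.9230 × 10⁻⁴ s⁻².
N = √(1.9230 × 10⁻⁴) = 0.013867 rad s⁻¹, so T = 2π/N = 453.10 s = 7.5517 min ≈ 7.55 min.

7.55 min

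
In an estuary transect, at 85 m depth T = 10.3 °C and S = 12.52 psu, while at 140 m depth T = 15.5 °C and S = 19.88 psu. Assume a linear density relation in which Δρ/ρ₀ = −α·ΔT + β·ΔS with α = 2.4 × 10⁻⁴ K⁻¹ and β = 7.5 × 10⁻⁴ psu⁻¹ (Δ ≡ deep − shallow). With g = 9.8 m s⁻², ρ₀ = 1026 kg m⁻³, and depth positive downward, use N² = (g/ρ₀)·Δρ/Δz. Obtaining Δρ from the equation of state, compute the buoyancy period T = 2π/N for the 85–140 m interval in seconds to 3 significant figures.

228 s

ΔT = +5.2 K, ΔS = +7.36 psu (deep − shallow).
Δρ/ρ₀ = −αΔT + βΔS = -1.248 × 10⁻³ + 5.52 × 10⁻³ = 4.272 × 10⁻³, so Δρ ≈ 4.383 kg m⁻³.
N² = (g/ρ₀)·Δρ/Δz = g·(Δρ/ρ₀)/Δz = 9.8 × 4.272 × 10⁻³ / 55 = 7.6119 × 10⁻⁴ s⁻².
N = √(7.6119 × 10⁻⁴) = 0.027590 rad s⁻¹ → T = 2π/N = 227.73 s ≈ 228 s.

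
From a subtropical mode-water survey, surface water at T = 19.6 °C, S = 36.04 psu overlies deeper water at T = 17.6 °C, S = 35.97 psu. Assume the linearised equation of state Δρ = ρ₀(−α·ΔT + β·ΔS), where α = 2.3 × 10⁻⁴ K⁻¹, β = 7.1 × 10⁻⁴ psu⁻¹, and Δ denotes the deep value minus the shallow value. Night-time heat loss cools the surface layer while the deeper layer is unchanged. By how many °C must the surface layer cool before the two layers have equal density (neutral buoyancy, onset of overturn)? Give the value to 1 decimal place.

1.8 °C

Neutral buoyancy requires Δρ = 0, i.e. −α(T_deep − T_surf′) + β(S_deep − S_surf) = 0.
T_surf′ = T_deep − (β/α)·ΔS = 17.6 − (7.1 × 10⁻⁴/2.3 × 10⁻⁴)·(-0.07) = 17.816 °C.
Cooling required: 19.6 − (17.816) = 1.784 °C.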